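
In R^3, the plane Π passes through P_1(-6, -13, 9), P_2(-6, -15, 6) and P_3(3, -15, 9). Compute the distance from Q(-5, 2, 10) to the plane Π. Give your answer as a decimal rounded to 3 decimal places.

11.909

P_1P_2 = (0, -2, -3), P_1P_3 = (9, -2, 0); a normal to Π is P_1P_2 × P_1P_3 = (-6, -27, 18).
Using P_1: Π has equation -6x - 27y + 18z = 549.
n·Q − d = (-6)·(-5) + (-27)·(2) + (18)·(10) − 549 = -393; |n| = √1089.
Distance = |-393| / √1089 = 393/√1089 ≈ 11.909.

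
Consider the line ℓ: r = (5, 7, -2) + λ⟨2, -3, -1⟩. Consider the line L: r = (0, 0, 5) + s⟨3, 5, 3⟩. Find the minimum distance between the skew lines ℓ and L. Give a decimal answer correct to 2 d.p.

Common perpendicular direction n = (2, -3, -1) × (3, 5, 3) = (-4, -9, 19).
With w = (0, 0, 5) − (5, 7, -2) = (-5, -7, 7), w · n = 216.
Distance = |w · n| / |n| = |216| / √458 ≈ 10.09.

10.09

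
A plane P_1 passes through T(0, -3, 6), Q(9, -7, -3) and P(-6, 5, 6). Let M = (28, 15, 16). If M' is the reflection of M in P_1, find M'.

TQ = (9, -4, -9), TP = (-6, 8, 0); a normal to P_1 is TQ × TP = (72, 54, 48).
Using T: P_1 has equation 72x + 54y + 48z = 126.
λ = (n·M − d)/|n|² = (3594 − 126)/10404 = 1/3.
Reflection = M − 2λn = (28, 15, 16) − (2/3)·(72, 54, 48) = (-20, -21, -16).

(-20, -21, -16)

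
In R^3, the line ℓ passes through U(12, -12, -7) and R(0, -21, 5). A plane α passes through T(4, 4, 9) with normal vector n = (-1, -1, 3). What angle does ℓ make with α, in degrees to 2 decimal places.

63.47

A direction vector for ℓ is R − U = (-12, -9, 12).
α: n·r = n·T gives -x - y + 3z = 19.
sin θ = |n·v| / (|n||v|) = |57| / (√11 · √369) = 0.89468.
θ ≈ 63.47°.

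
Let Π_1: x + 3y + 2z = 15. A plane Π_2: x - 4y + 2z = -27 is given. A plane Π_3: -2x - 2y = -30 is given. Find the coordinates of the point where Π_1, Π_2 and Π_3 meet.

(9, 6, -6)

Solving the 3×3 linear system x + 3y + 2z = 15, x - 4y + 2z = -27, -2x - 2y = -30 (e.g. by elimination or Cramer's rule, determinant = -28) gives (9, 6, -6).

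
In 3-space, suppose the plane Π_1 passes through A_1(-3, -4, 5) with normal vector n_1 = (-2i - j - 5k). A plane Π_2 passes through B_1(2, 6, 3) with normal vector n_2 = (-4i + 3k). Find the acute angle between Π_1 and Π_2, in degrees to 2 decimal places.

75.19

Π_1: n_1·r = n_1·A_1 gives -2x - y - 5z = -15.
Π_2: n_2·r = n_2·B_1 gives -4x + 3z = 1.
cos θ = |n₁·n₂| / (|n₁||n₂|) = |-7| / (√30 · √25).
θ = arccos(0.25560) ≈ 75.19°.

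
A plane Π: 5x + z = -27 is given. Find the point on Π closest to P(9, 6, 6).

Foot = P − λn with λ = (n·P − d)/|n|² = (51 − (-27))/26 = 3.
Foot = (9, 6, 6) − 3·(5, 0, 1) = (-6, 6, 3).

(-6, 6, 3)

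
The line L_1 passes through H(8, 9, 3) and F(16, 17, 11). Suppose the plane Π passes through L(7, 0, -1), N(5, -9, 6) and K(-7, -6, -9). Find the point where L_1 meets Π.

A direction vector for L_1 is F − H = (8, 8, 8).
LN = (-2, -9, 7), LK = (-14, -6, -8); a normal to Π is LN × LK = (114, -114, -114).
Using L: Π has equation 114x - 114y - 114z = 912.
Substitute r = (8, 9, 3) + t(8, 8, 8) into the plane: -456 + (-912)t = 912, so t = -3/2.
Intersection: (8, 9, 3) + (-3/2)·(8, 8, 8) = (-4, -3, -9).

(-4, -3, -9)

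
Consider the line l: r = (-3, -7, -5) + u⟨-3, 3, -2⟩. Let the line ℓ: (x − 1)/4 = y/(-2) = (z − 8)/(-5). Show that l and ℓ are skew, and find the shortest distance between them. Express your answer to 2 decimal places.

10.35

ℓ has direction (4, -2, -5) through (1, 0, 8).
Common perpendicular direction n = (-3, 3, -2) × (4, -2, -5) = (-19, -23, -6).
With w = (1, 0, 8) − (-3, -7, -5) = (4, 7, 13), w · n = -315.
Since n ≠ 0 the lines are not parallel, and w · n = -315 ≠ 0 so they do not intersect; hence they are skew.
Distance = |w · n| / |n| = |-315| / √926 ≈ 10.35.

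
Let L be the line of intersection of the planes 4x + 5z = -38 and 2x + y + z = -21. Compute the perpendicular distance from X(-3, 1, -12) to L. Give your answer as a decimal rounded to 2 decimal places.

12.02

Direction of L: (4, 0, 5) × (2, 1, 1) = (-5, 6, 4).
A point on L: solving the two plane equations with x = -2 gives (-2, -11, -6).
Taking (-2, -11, -6) on L with direction v = (-5, 6, 4): w = X − (-2, -11, -6) = (-1, 12, -6), and w × v = (84, 34, 54).
Distance = |w × v| / |v| = √11128 / √77 ≈ 12.02.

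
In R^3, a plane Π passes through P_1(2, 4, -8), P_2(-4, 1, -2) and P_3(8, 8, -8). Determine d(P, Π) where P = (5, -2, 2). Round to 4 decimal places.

7.9669

P_1P_2 = (-6, -3, 6), P_1P_3 = (6, 4, 0); a normal to Π is P_1P_2 × P_1P_3 = (-24, 36, -6).
Using P_1: Π has equation -24x + 36y - 6z = 144.
n·P − d = (-24)·(5) + (36)·(-2) + (-6)·(2) − 144 = -348; |n| = √1908.
Distance = |-348| / √1908 = 348/√1908 ≈ 7.9669.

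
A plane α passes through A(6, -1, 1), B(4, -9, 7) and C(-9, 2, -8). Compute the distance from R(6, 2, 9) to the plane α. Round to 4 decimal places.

7.6325

AB = (-2, -8, 6), AC = (-15, 3, -9); a normal to α is AB × AC = (54, -108, -126).
Using A: α has equation 54x - 108y - 126z = 306.
n·R − d = (54)·(6) + (-108)·(2) + (-126)·(9) − 306 = -1332; |n| = √30456.
Distance = |-1332| / √30456 = 1332/√30456 ≈ 7.6325.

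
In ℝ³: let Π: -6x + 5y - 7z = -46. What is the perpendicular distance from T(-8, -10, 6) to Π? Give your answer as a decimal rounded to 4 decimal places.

0.1907

n·T − d = (-6)·(-8) + (5)·(-10) + (-7)·(6) − (-46) = 2; |n| = √110.
Distance = |2| / √110 = 2/√110 ≈ 0.1907.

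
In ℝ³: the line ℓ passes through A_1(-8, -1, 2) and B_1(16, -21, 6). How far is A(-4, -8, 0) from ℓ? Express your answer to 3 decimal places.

4.074

A direction vector for ℓ is B_1 − A_1 = (24, -20, 4).
Taking (-8, -1, 2) on ℓ with direction v = (24, -20, 4): w = A − (-8, -1, 2) = (4, -7, -2), and w × v = (-68, -64, 88).
Distance = |w × v| / |v| = √16464 / √992 ≈ 4.074.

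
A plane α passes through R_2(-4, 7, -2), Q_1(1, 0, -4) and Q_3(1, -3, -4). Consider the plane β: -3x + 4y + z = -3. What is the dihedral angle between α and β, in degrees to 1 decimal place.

R_2Q_1 = (5, -7, -2), R_2Q_3 = (5, -10, -2); a normal to α is R_2Q_1 × R_2Q_3 = (-6, 0, -15).
Using R_2: α has equation -6x - 15z = 54.
cos θ = |n₁·n₂| / (|n₁||n₂|) = |3| / (√261 · √26).
θ = arccos(0.03642) ≈ 87.9°.

87.9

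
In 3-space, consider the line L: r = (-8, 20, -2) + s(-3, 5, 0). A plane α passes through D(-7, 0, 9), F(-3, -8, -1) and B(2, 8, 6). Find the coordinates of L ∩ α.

(4, 0, -2)

DF = (4, -8, -10), DB = (9, 8, -3); a normal to α is DF × DB = (104, -78, 104).
Using D: α has equation 104x - 78y + 104z = 208.
Substitute r = (-8, 20, -2) + t(-3, 5, 0) into the plane: -2600 + (-702)t = 208, so t = -4.
Intersection: (-8, 20, -2) + (-4)·(-3, 5, 0) = (4, 0, -2).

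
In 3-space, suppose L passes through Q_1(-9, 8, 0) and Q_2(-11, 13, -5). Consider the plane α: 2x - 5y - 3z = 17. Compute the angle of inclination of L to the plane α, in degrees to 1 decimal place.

18.0

A direction vector for L is Q_2 − Q_1 = (-2, 5, -5).
sin θ = |n·v| / (|n||v|) = |-14| / (√38 · √54) = 0.30906.
θ ≈ 18.0°.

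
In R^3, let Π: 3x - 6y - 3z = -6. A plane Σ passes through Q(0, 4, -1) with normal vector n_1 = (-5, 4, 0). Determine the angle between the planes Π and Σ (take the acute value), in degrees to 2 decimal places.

Σ: n_1·r = n_1·Q gives -5x + 4y = 16.
cos θ = |n₁·n₂| / (|n₁||n₂|) = |-39| / (√54 · √41).
θ = arccos(0.82885) ≈ 34.02°.

34.02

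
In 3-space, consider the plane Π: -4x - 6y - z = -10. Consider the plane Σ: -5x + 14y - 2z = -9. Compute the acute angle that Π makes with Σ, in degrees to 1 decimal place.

55.4

cos θ = |n₁·n₂| / (|n₁||n₂|) = |-62| / (√53 · √225).
θ = arccos(0.56776) ≈ 55.4°.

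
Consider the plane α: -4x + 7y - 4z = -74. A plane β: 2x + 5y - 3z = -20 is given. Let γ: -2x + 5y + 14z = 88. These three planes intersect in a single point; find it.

Solving the 3×3 linear system -4x + 7y - 4z = -74, 2x + 5y - 3z = -20, -2x + 5y + 14z = 88 (e.g. by elimination or Cramer's rule, determinant = -574) gives (7, -2, 8).

(7, -2, 8)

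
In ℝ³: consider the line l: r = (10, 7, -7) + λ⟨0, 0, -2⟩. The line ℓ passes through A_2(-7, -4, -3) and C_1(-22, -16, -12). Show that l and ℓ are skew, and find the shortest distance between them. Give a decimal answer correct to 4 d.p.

A direction vector for ℓ is C_1 − A_2 = (-15, -12, -9).
Common perpendicular direction n = (0, 0, -2) × (-15, -12, -9) = (-24, 30, 0).
With w = (-7, -4, -3) − (10, 7, -7) = (-17, -11, 4), w · n = 78.
Since n ≠ 0 the lines are not parallel, and w · n = 78 ≠ 0 so they do not intersect; hence they are skew.
Distance = |w · n| / |n| = |78| / √1476 ≈ 2.0303.

2.0303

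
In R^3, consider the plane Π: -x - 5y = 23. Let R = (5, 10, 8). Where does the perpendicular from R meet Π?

(2, -5, 8)

Foot = R − λn with λ = (n·R − d)/|n|² = (-55 − 23)/26 = -3.
Foot = (5, 10, 8) − (-3)·(-1, -5, 0) = (2, -5, 8).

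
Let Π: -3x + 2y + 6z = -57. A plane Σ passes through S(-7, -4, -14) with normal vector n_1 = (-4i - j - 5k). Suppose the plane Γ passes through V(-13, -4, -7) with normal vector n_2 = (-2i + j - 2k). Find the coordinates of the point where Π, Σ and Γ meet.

(-9, -6, -12)

Σ: n_1·r = n_1·S gives -4x - y - 5z = 102.
Γ: n_2·r = n_2·V gives -2x + y - 2z = 36.
Solving the 3×3 linear system -3x + 2y + 6z = -57, -4x - y - 5z = 102, -2x + y - 2z = 36 (e.g. by elimination or Cramer's rule, determinant = -53) gives (-9, -6, -12).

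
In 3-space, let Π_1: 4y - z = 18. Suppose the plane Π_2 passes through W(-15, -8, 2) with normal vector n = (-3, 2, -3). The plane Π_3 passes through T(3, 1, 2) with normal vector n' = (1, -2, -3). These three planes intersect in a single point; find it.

(-3, 4, -2)

Π_2: n·r = n·W gives -3x + 2y - 3z = 23.
Π_3: n'·r = n'·T gives x - 2y - 3z = -5.
Solving the 3×3 linear system 4y - z = 18, -3x + 2y - 3z = 23, x - 2y - 3z = -5 (e.g. by elimination or Cramer's rule, determinant = -52) gives (-3, 4, -2).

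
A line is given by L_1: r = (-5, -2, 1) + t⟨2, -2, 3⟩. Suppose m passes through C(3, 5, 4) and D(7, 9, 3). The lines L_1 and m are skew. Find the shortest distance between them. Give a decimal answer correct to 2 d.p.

2.81

A direction vector for m is D − C = (4, 4, -1).
Common perpendicular direction n = (2, -2, 3) × (4, 4, -1) = (-10, 14, 16).
With w = (3, 5, 4) − (-5, -2, 1) = (8, 7, 3), w · n = 66.
Distance = |w · n| / |n| = |66| / √552 ≈ 2.81.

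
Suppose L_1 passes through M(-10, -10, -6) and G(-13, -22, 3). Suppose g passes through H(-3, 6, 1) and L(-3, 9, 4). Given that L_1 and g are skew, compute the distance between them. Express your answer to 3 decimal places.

A direction vector for L_1 is G − M = (-3, -12, 9).
A direction vector for g is L − H = (0, 3, 3).
Common perpendicular direction n = (-3, -12, 9) × (0, 3, 3) = (-63, 9, -9).
With w = (-3, 6, 1) − (-10, -10, -6) = (7, 16, 7), w · n = -360.
Distance = |w · n| / |n| = |-360| / √4131 ≈ 5.601.

5.601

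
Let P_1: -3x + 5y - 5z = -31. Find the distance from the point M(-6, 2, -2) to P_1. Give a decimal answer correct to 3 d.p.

n·M − d = (-3)·(-6) + (5)·(2) + (-5)·(-2) − (-31) = 69; |n| = √59.
Distance = |69| / √59 = 69/√59 ≈ 8.983.

8.983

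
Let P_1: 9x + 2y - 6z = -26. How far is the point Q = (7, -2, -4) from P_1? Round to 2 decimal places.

9.91

n·Q − d = (9)·(7) + (2)·(-2) + (-6)·(-4) − (-26) = 109; |n| = √121.
Distance = |109| / √121 = 109/√121 ≈ 9.91.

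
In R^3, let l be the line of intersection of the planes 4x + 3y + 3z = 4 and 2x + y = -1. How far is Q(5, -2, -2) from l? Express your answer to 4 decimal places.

6.4555

Direction of l: (4, 3, 3) × (2, 1, 0) = (-3, 6, -2).
A point on l: solving the two plane equations with x = -2 gives (-2, 3, 1).
Taking (-2, 3, 1) on l with direction v = (-3, 6, -2): w = Q − (-2, 3, 1) = (7, -5, -3), and w × v = (28, 23, 27).
Distance = |w × v| / |v| = √2042 / √49 ≈ 6.4555.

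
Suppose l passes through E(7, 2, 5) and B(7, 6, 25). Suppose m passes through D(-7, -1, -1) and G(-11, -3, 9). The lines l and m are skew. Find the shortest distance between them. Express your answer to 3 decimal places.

A direction vector for l is B − E = (0, 4, 20).
A direction vector for m is G − D = (-4, -2, 10).
Common perpendicular direction n = (0, 4, 20) × (-4, -2, 10) = (80, -80, 16).
With w = (-7, -1, -1) − (7, 2, 5) = (-14, -3, -6), w · n = -976.
Distance = |w · n| / |n| = |-976| / √13056 ≈ 8.542.

8.542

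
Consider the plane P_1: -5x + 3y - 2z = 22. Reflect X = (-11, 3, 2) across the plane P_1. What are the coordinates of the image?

λ = (n·X − d)/|n|² = (60 − 22)/38 = 1.
Reflection = X − 2λn = (-11, 3, 2) − 2·(-5, 3, -2) = (-1, -3, 6).

(-1, -3, 6)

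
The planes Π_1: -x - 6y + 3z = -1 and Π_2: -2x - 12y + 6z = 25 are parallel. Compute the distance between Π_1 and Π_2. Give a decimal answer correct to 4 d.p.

1.9905

Rescale Π_2 by 1/2: -x - 6y + 3z = 25/2. Then distance = |-1 − (25/2)| / √46 ≈ 1.9905.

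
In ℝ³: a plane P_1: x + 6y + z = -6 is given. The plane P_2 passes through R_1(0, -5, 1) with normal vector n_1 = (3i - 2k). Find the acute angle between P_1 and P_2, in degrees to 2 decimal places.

P_2: n_1·r = n_1·R_1 gives 3x - 2z = -2.
cos θ = |n₁·n₂| / (|n₁||n₂|) = |1| / (√38 · √13).
θ = arccos(0.04499) ≈ 87.42°.

87.42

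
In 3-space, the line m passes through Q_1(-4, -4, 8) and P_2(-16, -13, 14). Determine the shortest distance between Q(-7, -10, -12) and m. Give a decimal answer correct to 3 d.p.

A direction vector for m is P_2 − Q_1 = (-12, -9, 6).
Taking (-4, -4, 8) on m with direction v = (-12, -9, 6): w = Q − (-4, -4, 8) = (-3, -6, -20), and w × v = (-216, 258, -45).
Distance = |w × v| / |v| = √115245 / √261 ≈ 21.013.

21.013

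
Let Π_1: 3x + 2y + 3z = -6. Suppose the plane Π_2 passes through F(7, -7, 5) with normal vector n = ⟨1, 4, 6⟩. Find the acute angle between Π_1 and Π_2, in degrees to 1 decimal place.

Π_2: n·r = n·F gives x + 4y + 6z = 9.
cos θ = |n₁·n₂| / (|n₁||n₂|) = |29| / (√22 · √53).
θ = arccos(0.84928) ≈ 31.9°.

31.9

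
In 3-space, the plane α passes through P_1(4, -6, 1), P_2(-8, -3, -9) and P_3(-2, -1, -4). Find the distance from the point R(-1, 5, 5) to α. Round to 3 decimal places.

P_1P_2 = (-12, 3, -10), P_1P_3 = (-6, 5, -5); a normal to α is P_1P_2 × P_1P_3 = (35, 0, -42).
Using P_1: α has equation 35x - 42z = 98.
n·R − d = (35)·(-1) + (0)·(5) + (-42)·(5) − 98 = -343; |n| = √2989.
Distance = |-343| / √2989 = 343/√2989 ≈ 6.274.

6.274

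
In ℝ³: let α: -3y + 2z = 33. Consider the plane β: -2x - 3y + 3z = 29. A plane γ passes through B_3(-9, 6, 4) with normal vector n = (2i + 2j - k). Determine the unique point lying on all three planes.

(5, -7, 6)

γ: n·r = n·B_3 gives 2x + 2y - z = -10.
Solving the 3×3 linear system -3y + 2z = 33, -2x - 3y + 3z = 29, 2x + 2y - z = -10 (e.g. by elimination or Cramer's rule, determinant = -8) gives (5, -7, 6).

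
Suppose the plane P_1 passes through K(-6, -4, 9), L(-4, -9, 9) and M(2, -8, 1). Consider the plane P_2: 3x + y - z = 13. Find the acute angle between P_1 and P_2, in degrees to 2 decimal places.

KL = (2, -5, 0), KM = (8, -4, -8); a normal to P_1 is KL × KM = (40, 16, 32).
Using K: P_1 has equation 40x + 16y + 32z = -16.
cos θ = |n₁·n₂| / (|n₁||n₂|) = |104| / (√2880 · √11).
θ = arccos(0.58431) ≈ 54.25°.

54.25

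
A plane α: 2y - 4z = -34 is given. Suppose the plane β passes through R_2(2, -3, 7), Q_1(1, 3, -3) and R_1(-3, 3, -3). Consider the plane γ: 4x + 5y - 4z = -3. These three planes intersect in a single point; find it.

(10, -3, 7)

R_2Q_1 = (-1, 6, -10), R_2R_1 = (-5, 6, -10); a normal to β is R_2Q_1 × R_2R_1 = (0, 40, 24).
Using R_2: β has equation 40y + 24z = 48.
Solving the 3×3 linear system 2y - 4z = -34, 40y + 24z = 48, 4x + 5y - 4z = -3 (e.g. by elimination or Cramer's rule, determinant = 832) gives (10, -3, 7).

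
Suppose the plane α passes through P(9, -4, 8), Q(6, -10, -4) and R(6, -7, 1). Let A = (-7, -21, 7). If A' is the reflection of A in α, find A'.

PQ = (-3, -6, -12), PR = (-3, -3, -7); a normal to α is PQ × PR = (6, 15, -9).
Using P: α has equation 6x + 15y - 9z = -78.
λ = (n·A − d)/|n|² = (-420 − (-78))/342 = -1.
Reflection = A − 2λn = (-7, -21, 7) − (-2)·(6, 15, -9) = (5, 9, -11).

(5, 9, -11)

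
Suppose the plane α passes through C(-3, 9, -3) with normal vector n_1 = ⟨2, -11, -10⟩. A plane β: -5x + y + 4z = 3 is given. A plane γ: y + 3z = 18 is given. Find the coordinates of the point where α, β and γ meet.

α: n_1·r = n_1·C gives 2x - 11y - 10z = -75.
Solving the 3×3 linear system 2x - 11y - 10z = -75, -5x + y + 4z = 3, y + 3z = 18 (e.g. by elimination or Cramer's rule, determinant = -117) gives (4, 3, 5).

(4, 3, 5)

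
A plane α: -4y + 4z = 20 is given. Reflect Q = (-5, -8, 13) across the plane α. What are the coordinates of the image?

λ = (n·Q − d)/|n|² = (84 − 20)/32 = 2.
Reflection = Q − 2λn = (-5, -8, 13) − 4·(0, -4, 4) = (-5, 8, -3).

(-5, 8, -3)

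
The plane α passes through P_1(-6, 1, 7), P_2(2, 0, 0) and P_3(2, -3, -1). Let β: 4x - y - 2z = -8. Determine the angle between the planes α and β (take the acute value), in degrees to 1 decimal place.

P_1P_2 = (8, -1, -7), P_1P_3 = (8, -4, -8); a normal to α is P_1P_2 × P_1P_3 = (-20, 8, -24).
Using P_1: α has equation -20x + 8y - 24z = -40.
cos θ = |n₁·n₂| / (|n₁||n₂|) = |-40| / (√1040 · √21).
θ = arccos(0.27067) ≈ 74.3°.

74.3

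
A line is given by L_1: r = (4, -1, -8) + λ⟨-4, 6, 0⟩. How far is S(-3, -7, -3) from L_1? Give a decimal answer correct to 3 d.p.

10.429

Taking (4, -1, -8) on L_1 with direction v = (-4, 6, 0): w = S − (4, -1, -8) = (-7, -6, 5), and w × v = (-30, -20, -66).
Distance = |w × v| / |v| = √5656 / √52 ≈ 10.429.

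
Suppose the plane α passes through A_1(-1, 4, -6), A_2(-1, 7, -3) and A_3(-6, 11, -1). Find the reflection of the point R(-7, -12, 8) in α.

(5, 18, -22)

A_1A_2 = (0, 3, 3), A_1A_3 = (-5, 7, 5); a normal to α is A_1A_2 × A_1A_3 = (-6, -15, 15).
Using A_1: α has equation -6x - 15y + 15z = -144.
λ = (n·R − d)/|n|² = (342 − (-144))/486 = 1.
Reflection = R − 2λn = (-7, -12, 8) − 2·(-6, -15, 15) = (5, 18, -22).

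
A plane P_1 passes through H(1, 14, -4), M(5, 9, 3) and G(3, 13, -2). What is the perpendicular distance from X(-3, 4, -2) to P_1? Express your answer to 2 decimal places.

4.00

HM = (4, -5, 7), HG = (2, -1, 2); a normal to P_1 is HM × HG = (-3, 6, 6).
Using H: P_1 has equation -3x + 6y + 6z = 57.
n·X − d = (-3)·(-3) + (6)·(4) + (6)·(-2) − 57 = -36; |n| = √81.
Distance = |-36| / √81 = 36/√81 ≈ 4.00.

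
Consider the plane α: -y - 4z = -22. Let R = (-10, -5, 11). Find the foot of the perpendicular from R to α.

Foot = R − λn with λ = (n·R − d)/|n|² = (-39 − (-22))/17 = -1.
Foot = (-10, -5, 11) − (-1)·(0, -1, -4) = (-10, -6, 7).

(-10, -6, 7)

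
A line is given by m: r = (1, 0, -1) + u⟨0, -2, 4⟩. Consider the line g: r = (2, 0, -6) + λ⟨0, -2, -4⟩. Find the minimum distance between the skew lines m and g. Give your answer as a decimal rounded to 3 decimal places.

1.000

Common perpendicular direction n = (0, -2, 4) × (0, -2, -4) = (16, 0, 0).
With w = (2, 0, -6) − (1, 0, -1) = (1, 0, -5), w · n = 16.
Distance = |w · n| / |n| = |16| / √256 ≈ 1.000.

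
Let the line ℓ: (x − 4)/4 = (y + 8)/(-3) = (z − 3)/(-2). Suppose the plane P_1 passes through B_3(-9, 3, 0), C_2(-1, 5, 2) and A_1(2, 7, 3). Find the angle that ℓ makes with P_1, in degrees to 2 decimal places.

23.15

ℓ has direction (4, -3, -2) through (4, -8, 3).
B_3C_2 = (8, 2, 2), B_3A_1 = (11, 4, 3); a normal to P_1 is B_3C_2 × B_3A_1 = (-2, -2, 10).
Using B_3: P_1 has equation -2x - 2y + 10z = 12.
sin θ = |n·v| / (|n||v|) = |-22| / (√108 · √29) = 0.39311.
θ ≈ 23.15°.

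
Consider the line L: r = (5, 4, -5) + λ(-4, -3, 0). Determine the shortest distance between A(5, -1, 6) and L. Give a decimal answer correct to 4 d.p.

Taking (5, 4, -5) on L with direction v = (-4, -3, 0): w = A − (5, 4, -5) = (0, -5, 11), and w × v = (33, -44, -20).
Distance = |w × v| / |v| = √3425 / √25 ≈ 11.7047.

11.7047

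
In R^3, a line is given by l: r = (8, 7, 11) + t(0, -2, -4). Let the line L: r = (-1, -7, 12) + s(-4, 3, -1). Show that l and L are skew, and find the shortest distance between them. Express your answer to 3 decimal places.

Common perpendicular direction n = (0, -2, -4) × (-4, 3, -1) = (14, 16, -8).
With w = (-1, -7, 12) − (8, 7, 11) = (-9, -14, 1), w · n = -358.
Since n ≠ 0 the lines are not parallel, and w · n = -358 ≠ 0 so they do not intersect; hence they are skew.
Distance = |w · n| / |n| = |-358| / √516 ≈ 15.760.

15.760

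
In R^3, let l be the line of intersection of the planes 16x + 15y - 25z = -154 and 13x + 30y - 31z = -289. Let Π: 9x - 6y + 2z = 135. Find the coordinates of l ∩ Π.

(11, -2, 12)

Direction of l: (16, 15, -25) × (13, 30, -31) = (285, 171, 285).
A point on l: solving the two plane equations with x = 6 gives (6, -5, 7).
Substitute r = (6, -5, 7) + t(285, 171, 285) into the plane: 98 + 2109t = 135, so t = 1/57.
Intersection: (6, -5, 7) + (1/57)·(285, 171, 285) = (11, -2, 12).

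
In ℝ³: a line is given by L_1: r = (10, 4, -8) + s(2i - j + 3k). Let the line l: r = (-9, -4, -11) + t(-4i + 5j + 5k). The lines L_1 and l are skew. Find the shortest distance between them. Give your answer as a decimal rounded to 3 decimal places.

17.737

Common perpendicular direction n = (2, -1, 3) × (-4, 5, 5) = (-20, -22, 6).
With w = (-9, -4, -11) − (10, 4, -8) = (-19, -8, -3), w · n = 538.
Distance = |w · n| / |n| = |538| / √920 ≈ 17.737.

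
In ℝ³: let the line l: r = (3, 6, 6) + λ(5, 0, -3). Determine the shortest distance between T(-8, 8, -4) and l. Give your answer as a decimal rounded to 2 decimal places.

Taking (3, 6, 6) on l with direction v = (5, 0, -3): w = T − (3, 6, 6) = (-11, 2, -10), and w × v = (-6, -83, -10).
Distance = |w × v| / |v| = √7025 / √34 ≈ 14.37.

14.37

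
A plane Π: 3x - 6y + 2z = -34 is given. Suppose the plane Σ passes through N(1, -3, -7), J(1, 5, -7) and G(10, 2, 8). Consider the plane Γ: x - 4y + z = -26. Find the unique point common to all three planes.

NJ = (0, 8, 0), NG = (9, 5, 15); a normal to Σ is NJ × NG = (120, 0, -72).
Using N: Σ has equation 120x - 72z = 624.
Solving the 3×3 linear system 3x - 6y + 2z = -34, 120x - 72z = 624, x - 4y + z = -26 (e.g. by elimination or Cramer's rule, determinant = -672) gives (4, 7, -2).

(4, 7, -2)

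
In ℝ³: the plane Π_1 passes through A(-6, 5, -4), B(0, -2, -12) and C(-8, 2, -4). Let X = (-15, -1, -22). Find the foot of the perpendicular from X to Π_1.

(-6, -7, -10)

AB = (6, -7, -8), AC = (-2, -3, 0); a normal to Π_1 is AB × AC = (-24, 16, -32).
Using A: Π_1 has equation -24x + 16y - 32z = 352.
Foot = X − λn with λ = (n·X − d)/|n|² = (1048 − 352)/1856 = 3/8.
Foot = (-15, -1, -22) − (3/8)·(-24, 16, -32) = (-6, -7, -10).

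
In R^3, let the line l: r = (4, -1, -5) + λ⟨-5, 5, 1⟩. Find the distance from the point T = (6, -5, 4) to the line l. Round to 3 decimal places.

9.610

Taking (4, -1, -5) on l with direction v = (-5, 5, 1): w = T − (4, -1, -5) = (2, -4, 9), and w × v = (-49, -47, -10).
Distance = |w × v| / |v| = √4710 / √51 ≈ 9.610.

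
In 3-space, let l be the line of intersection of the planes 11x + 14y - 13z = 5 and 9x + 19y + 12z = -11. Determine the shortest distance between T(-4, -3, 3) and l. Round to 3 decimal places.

Direction of l: (11, 14, -13) × (9, 19, 12) = (415, -249, 83).
A point on l: solving the two plane equations with x = 3 gives (3, -2, 0).
Taking (3, -2, 0) on l with direction v = (415, -249, 83): w = T − (3, -2, 0) = (-7, -1, 3), and w × v = (664, 1826, 2158).
Distance = |w × v| / |v| = √8432136 / √241115 ≈ 5.914.

5.914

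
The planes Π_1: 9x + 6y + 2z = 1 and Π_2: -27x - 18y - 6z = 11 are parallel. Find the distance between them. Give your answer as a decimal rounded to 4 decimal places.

0.4242

Rescale Π_2 by 1/(-3): 9x + 6y + 2z = -11/3. Then distance = |1 − (-11/3)| / √121 ≈ 0.4242.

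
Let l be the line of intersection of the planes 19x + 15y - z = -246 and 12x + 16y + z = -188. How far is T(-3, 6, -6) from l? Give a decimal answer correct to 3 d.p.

12.095

Direction of l: (19, 15, -1) × (12, 16, 1) = (31, -31, 124).
A point on l: solving the two plane equations with x = -7 gives (-7, -7, 8).
Taking (-7, -7, 8) on l with direction v = (31, -31, 124): w = T − (-7, -7, 8) = (4, 13, -14), and w × v = (1178, -930, -527).
Distance = |w × v| / |v| = √2530313 / √17298 ≈ 12.095.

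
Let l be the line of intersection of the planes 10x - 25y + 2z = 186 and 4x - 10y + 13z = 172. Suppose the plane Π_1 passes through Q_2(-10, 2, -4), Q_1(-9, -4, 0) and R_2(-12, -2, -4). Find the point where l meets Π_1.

Direction of l: (10, -25, 2) × (4, -10, 13) = (-305, -122, 0).
A point on l: solving the two plane equations with x = 2 gives (2, -6, 8).
Q_2Q_1 = (1, -6, 4), Q_2R_2 = (-2, -4, 0); a normal to Π_1 is Q_2Q_1 × Q_2R_2 = (16, -8, -16).
Using Q_2: Π_1 has equation 16x - 8y - 16z = -112.
Substitute r = (2, -6, 8) + t(-305, -122, 0) into the plane: -48 + (-3904)t = -112, so t = 1/61.
Intersection: (2, -6, 8) + (1/61)·(-305, -122, 0) = (-3, -8, 8).

(-3, -8, 8)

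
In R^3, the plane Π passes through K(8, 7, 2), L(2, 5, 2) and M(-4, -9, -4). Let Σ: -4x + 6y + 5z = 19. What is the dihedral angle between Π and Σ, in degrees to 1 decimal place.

82.3

KL = (-6, -2, 0), KM = (-12, -16, -6); a normal to Π is KL × KM = (12, -36, 72).
Using K: Π has equation 12x - 36y + 72z = -12.
cos θ = |n₁·n₂| / (|n₁||n₂|) = |96| / (√6624 · √77).
θ = arccos(0.13442) ≈ 82.3°.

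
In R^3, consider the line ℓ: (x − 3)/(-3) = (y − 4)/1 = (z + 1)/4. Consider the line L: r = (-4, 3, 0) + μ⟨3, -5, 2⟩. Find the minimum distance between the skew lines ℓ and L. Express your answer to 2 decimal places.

ℓ has direction (-3, 1, 4) through (3, 4, -1).
Common perpendicular direction n = (-3, 1, 4) × (3, -5, 2) = (22, 18, 12).
With w = (-4, 3, 0) − (3, 4, -1) = (-7, -1, 1), w · n = -160.
Distance = |w · n| / |n| = |-160| / √952 ≈ 5.19.

5.19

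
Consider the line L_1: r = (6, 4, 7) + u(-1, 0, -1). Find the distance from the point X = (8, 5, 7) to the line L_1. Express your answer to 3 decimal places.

Taking (6, 4, 7) on L_1 with direction v = (-1, 0, -1): w = X − (6, 4, 7) = (2, 1, 0), and w × v = (-1, 2, 1).
Distance = |w × v| / |v| = √6 / √2 ≈ 1.732.

1.732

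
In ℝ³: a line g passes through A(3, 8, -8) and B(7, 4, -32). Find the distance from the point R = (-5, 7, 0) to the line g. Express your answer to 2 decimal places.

A direction vector for g is B − A = (4, -4, -24).
Taking (3, 8, -8) on g with direction v = (4, -4, -24): w = R − (3, 8, -8) = (-8, -1, 8), and w × v = (56, -160, 36).
Distance = |w × v| / |v| = √30032 / √608 ≈ 7.03.

7.03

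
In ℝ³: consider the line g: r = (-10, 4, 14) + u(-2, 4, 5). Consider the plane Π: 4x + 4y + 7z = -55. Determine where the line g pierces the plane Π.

(-4, -8, -1)

Substitute r = (-10, 4, 14) + t(-2, 4, 5) into the plane: 74 + 43t = -55, so t = -3.
Intersection: (-10, 4, 14) + (-3)·(-2, 4, 5) = (-4, -8, -1).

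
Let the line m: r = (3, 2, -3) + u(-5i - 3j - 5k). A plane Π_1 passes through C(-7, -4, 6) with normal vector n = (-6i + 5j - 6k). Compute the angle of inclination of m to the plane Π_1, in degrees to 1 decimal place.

Π_1: n·r = n·C gives -6x + 5y - 6z = -14.
sin θ = |n·v| / (|n||v|) = |45| / (√97 · √59) = 0.59484.
θ ≈ 36.5°.

36.5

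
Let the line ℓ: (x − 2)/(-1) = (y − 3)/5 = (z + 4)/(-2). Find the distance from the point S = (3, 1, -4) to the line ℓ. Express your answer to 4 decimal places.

ℓ has direction (-1, 5, -2) through (2, 3, -4).
Taking (2, 3, -4) on ℓ with direction v = (-1, 5, -2): w = S − (2, 3, -4) = (1, -2, 0), and w × v = (4, 2, 3).
Distance = |w × v| / |v| = √29 / √30 ≈ 0.9832.

0.9832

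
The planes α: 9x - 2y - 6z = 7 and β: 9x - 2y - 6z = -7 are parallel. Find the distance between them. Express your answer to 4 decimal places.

1.2727

Same normal n = (9, -2, -6) with |n| = √121; distance = |7 − (-7)| / |n| = 14/√121 ≈ 1.2727.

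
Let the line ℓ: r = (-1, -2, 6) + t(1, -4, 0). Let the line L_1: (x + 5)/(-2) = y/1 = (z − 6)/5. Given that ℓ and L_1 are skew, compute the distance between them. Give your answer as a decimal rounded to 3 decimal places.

3.215

L_1 has direction (-2, 1, 5) through (-5, 0, 6).
Common perpendicular direction n = (1, -4, 0) × (-2, 1, 5) = (-20, -5, -7).
With w = (-5, 0, 6) − (-1, -2, 6) = (-4, 2, 0), w · n = 70.
Distance = |w · n| / |n| = |70| / √474 ≈ 3.215.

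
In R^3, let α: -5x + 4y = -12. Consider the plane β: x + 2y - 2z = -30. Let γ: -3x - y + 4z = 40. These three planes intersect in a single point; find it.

Solving the 3×3 linear system -5x + 4y = -12, x + 2y - 2z = -30, -3x - y + 4z = 40 (e.g. by elimination or Cramer's rule, determinant = -22) gives (-4, -8, 5).

(-4, -8, 5)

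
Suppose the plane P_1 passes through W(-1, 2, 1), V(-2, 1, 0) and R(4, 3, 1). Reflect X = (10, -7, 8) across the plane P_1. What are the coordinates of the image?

(6, 13, -8)

WV = (-1, -1, -1), WR = (5, 1, 0); a normal to P_1 is WV × WR = (1, -5, 4).
Using W: P_1 has equation x - 5y + 4z = -7.
λ = (n·X − d)/|n|² = (77 − (-7))/42 = 2.
Reflection = X − 2λn = (10, -7, 8) − 4·(1, -5, 4) = (6, 13, -8).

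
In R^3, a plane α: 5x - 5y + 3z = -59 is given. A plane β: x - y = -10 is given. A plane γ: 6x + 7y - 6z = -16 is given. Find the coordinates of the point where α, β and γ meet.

(-8, 2, -3)

Solving the 3×3 linear system 5x - 5y + 3z = -59, x - y = -10, 6x + 7y - 6z = -16 (e.g. by elimination or Cramer's rule, determinant = 39) gives (-8, 2, -3).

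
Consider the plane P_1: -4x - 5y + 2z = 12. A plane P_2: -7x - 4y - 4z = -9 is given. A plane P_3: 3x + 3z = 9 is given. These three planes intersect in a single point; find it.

Solving the 3×3 linear system -4x - 5y + 2z = 12, -7x - 4y - 4z = -9, 3x + 3z = 9 (e.g. by elimination or Cramer's rule, determinant = 27) gives (-1, 0, 4).

(-1, 0, 4)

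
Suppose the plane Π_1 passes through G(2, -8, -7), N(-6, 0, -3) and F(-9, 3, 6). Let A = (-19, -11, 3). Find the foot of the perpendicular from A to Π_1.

(-7, 1, 3)

GN = (-8, 8, 4), GF = (-11, 11, 13); a normal to Π_1 is GN × GF = (60, 60, 0).
Using G: Π_1 has equation 60x + 60y = -360.
Foot = A − λn with λ = (n·A − d)/|n|² = (-1800 − (-360))/7200 = -1/5.
Foot = (-19, -11, 3) − (-1/5)·(60, 60, 0) = (-7, 1, 3).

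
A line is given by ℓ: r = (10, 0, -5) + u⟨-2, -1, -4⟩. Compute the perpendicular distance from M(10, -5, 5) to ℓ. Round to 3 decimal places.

8.165

Taking (10, 0, -5) on ℓ with direction v = (-2, -1, -4): w = M − (10, 0, -5) = (0, -5, 10), and w × v = (30, -20, -10).
Distance = |w × v| / |v| = √1400 / √21 ≈ 8.165.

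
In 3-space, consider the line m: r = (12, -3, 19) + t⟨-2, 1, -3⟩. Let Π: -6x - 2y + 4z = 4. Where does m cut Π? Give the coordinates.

(6, 0, 10)

Substitute r = (12, -3, 19) + t(-2, 1, -3) into the plane: 10 + (-2)t = 4, so t = 3.
Intersection: (12, -3, 19) + 3·(-2, 1, -3) = (6, 0, 10).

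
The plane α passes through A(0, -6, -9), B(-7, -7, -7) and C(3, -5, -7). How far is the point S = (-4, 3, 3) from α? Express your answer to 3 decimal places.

AB = (-7, -1, 2), AC = (3, 1, 2); a normal to α is AB × AC = (-4, 20, -4).
Using A: α has equation -4x + 20y - 4z = -84.
n·S − d = (-4)·(-4) + (20)·(3) + (-4)·(3) − (-84) = 148; |n| = √432.
Distance = |148| / √432 = 148/√432 ≈ 7.121.

7.121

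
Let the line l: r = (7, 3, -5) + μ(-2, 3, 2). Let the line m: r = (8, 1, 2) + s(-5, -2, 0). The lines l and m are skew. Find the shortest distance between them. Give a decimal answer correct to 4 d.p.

Common perpendicular direction n = (-2, 3, 2) × (-5, -2, 0) = (4, -10, 19).
With w = (8, 1, 2) − (7, 3, -5) = (1, -2, 7), w · n = 157.
Distance = |w · n| / |n| = |157| / √477 ≈ 7.1885.

7.1885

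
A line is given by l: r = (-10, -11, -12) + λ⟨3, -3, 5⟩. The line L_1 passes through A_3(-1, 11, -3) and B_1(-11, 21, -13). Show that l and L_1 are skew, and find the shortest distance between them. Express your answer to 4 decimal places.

21.9203

A direction vector for L_1 is B_1 − A_3 = (-10, 10, -10).
Common perpendicular direction n = (3, -3, 5) × (-10, 10, -10) = (-20, -20, 0).
With w = (-1, 11, -3) − (-10, -11, -12) = (9, 22, 9), w · n = -620.
Since n ≠ 0 the lines are not parallel, and w · n = -620 ≠ 0 so they do not intersect; hence they are skew.
Distance = |w · n| / |n| = |-620| / √800 ≈ 21.9203.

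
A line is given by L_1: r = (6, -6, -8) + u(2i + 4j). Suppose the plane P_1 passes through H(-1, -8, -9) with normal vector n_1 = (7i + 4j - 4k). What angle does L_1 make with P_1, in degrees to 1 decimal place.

P_1: n_1·r = n_1·H gives 7x + 4y - 4z = -3.
sin θ = |n·v| / (|n||v|) = |30| / (√81 · √20) = 0.74536.
θ ≈ 48.2°.

48.2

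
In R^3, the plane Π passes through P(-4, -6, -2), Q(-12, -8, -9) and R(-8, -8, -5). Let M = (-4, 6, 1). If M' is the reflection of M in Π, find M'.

(4, 2, -7)

PQ = (-8, -2, -7), PR = (-4, -2, -3); a normal to Π is PQ × PR = (-8, 4, 8).
Using P: Π has equation -8x + 4y + 8z = -8.
λ = (n·M − d)/|n|² = (64 − (-8))/144 = 1/2.
Reflection = M − 2λn = (-4, 6, 1) − 1·(-8, 4, 8) = (4, 2, -7).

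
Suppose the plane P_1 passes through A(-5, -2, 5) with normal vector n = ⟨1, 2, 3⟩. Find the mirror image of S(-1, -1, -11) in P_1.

P_1: n·r = n·A gives x + 2y + 3z = 6.
λ = (n·S − d)/|n|² = (-36 − 6)/14 = -3.
Reflection = S − 2λn = (-1, -1, -11) − (-6)·(1, 2, 3) = (5, 11, 7).

(5, 11, 7)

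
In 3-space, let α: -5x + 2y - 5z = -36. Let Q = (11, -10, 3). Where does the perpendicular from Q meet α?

(6, -8, -2)

Foot = Q − λn with λ = (n·Q − d)/|n|² = (-90 − (-36))/54 = -1.
Foot = (11, -10, 3) − (-1)·(-5, 2, -5) = (6, -8, -2).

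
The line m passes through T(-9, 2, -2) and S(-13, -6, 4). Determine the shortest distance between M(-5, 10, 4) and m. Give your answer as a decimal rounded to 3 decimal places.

A direction vector for m is S − T = (-4, -8, 6).
Taking (-9, 2, -2) on m with direction v = (-4, -8, 6): w = M − (-9, 2, -2) = (4, 8, 6), and w × v = (96, -48, 0).
Distance = |w × v| / |v| = √11520 / √116 ≈ 9.965.

9.965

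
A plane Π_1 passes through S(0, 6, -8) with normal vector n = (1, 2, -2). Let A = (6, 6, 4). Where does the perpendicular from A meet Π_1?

Π_1: n·r = n·S gives x + 2y - 2z = 28.
Foot = A − λn with λ = (n·A − d)/|n|² = (10 − 28)/9 = -2.
Foot = (6, 6, 4) − (-2)·(1, 2, -2) = (8, 10, 0).

(8, 10, 0)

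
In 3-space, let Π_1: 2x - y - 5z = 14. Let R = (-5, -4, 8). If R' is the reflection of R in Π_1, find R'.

(3, -8, -12)

λ = (n·R − d)/|n|² = (-46 − 14)/30 = -2.
Reflection = R − 2λn = (-5, -4, 8) − (-4)·(2, -1, -5) = (3, -8, -12).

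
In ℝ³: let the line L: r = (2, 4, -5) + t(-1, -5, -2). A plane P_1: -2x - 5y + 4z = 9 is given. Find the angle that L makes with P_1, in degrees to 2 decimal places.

31.14

sin θ = |n·v| / (|n||v|) = |19| / (√45 · √30) = 0.51711.
θ ≈ 31.14°.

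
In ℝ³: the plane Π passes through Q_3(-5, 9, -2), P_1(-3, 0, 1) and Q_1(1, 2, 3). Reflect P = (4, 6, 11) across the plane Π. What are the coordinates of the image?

(10, 4, 1)

Q_3P_1 = (2, -9, 3), Q_3Q_1 = (6, -7, 5); a normal to Π is Q_3P_1 × Q_3Q_1 = (-24, 8, 40).
Using Q_3: Π has equation -24x + 8y + 40z = 112.
λ = (n·P − d)/|n|² = (392 − 112)/2240 = 1/8.
Reflection = P − 2λn = (4, 6, 11) − (1/4)·(-24, 8, 40) = (10, 4, 1).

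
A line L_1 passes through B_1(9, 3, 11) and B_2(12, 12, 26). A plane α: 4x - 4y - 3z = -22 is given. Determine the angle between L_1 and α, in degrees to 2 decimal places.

37.38

A direction vector for L_1 is B_2 − B_1 = (3, 9, 15).
sin θ = |n·v| / (|n||v|) = |-69| / (√41 · √315) = 0.60716.
θ ≈ 37.38°.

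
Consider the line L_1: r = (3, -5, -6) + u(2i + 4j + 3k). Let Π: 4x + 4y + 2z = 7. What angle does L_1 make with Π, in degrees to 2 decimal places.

sin θ = |n·v| / (|n||v|) = |30| / (√36 · √29) = 0.92848.
θ ≈ 68.20°.

68.20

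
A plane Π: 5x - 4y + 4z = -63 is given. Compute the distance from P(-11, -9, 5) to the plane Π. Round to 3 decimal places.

8.477

n·P − d = (5)·(-11) + (-4)·(-9) + (4)·(5) − (-63) = 64; |n| = √57.
Distance = |64| / √57 = 64/√57 ≈ 8.477.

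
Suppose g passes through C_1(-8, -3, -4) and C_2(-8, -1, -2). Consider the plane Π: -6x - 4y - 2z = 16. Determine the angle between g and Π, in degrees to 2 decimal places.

A direction vector for g is C_2 − C_1 = (0, 2, 2).
sin θ = |n·v| / (|n||v|) = |-12| / (√56 · √8) = 0.56695.
θ ≈ 34.54°.

34.54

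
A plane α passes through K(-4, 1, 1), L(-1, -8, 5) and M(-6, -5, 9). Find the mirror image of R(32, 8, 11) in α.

(-16, -24, -25)

KL = (3, -9, 4), KM = (-2, -6, 8); a normal to α is KL × KM = (-48, -32, -36).
Using K: α has equation -48x - 32y - 36z = 124.
λ = (n·R − d)/|n|² = (-2188 − 124)/4624 = -1/2.
Reflection = R − 2λn = (32, 8, 11) − (-1)·(-48, -32, -36) = (-16, -24, -25).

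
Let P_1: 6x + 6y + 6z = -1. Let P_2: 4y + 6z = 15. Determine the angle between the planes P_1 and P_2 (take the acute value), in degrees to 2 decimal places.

36.81

cos θ = |n₁·n₂| / (|n₁||n₂|) = |60| / (√108 · √52).
θ = arccos(0.80064) ≈ 36.81°.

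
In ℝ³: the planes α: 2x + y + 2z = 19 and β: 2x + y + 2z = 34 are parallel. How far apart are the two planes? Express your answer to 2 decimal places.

Same normal n = (2, 1, 2) with |n| = √9; distance = |19 − 34| / |n| = 15/√9 ≈ 5.00.

5.00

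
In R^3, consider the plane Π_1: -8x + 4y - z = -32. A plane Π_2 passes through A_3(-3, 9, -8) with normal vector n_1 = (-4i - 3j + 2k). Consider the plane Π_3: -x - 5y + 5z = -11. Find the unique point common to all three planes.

(6, 5, 4)

Π_2: n_1·r = n_1·A_3 gives -4x - 3y + 2z = -31.
Solving the 3×3 linear system -8x + 4y - z = -32, -4x - 3y + 2z = -31, -x - 5y + 5z = -11 (e.g. by elimination or Cramer's rule, determinant = 95) gives (6, 5, 4).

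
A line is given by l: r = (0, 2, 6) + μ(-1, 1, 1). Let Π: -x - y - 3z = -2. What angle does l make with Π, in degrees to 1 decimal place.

31.5

sin θ = |n·v| / (|n||v|) = |-3| / (√11 · √3) = 0.52223.
θ ≈ 31.5°.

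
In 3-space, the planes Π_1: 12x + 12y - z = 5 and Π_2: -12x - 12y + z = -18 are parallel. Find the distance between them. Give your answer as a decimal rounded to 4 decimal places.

Rescale Π_2 by 1/(-1): 12x + 12y - z = 18. Then distance = |5 − 18| / √289 ≈ 0.7647.

0.7647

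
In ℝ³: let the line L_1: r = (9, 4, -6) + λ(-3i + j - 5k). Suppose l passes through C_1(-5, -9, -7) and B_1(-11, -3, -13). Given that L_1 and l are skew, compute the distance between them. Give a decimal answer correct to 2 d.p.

A direction vector for l is B_1 − C_1 = (-6, 6, -6).
Common perpendicular direction n = (-3, 1, -5) × (-6, 6, -6) = (24, 12, -12).
With w = (-5, -9, -7) − (9, 4, -6) = (-14, -13, -1), w · n = -480.
Distance = |w · n| / |n| = |-480| / √864 ≈ 16.33.

16.33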